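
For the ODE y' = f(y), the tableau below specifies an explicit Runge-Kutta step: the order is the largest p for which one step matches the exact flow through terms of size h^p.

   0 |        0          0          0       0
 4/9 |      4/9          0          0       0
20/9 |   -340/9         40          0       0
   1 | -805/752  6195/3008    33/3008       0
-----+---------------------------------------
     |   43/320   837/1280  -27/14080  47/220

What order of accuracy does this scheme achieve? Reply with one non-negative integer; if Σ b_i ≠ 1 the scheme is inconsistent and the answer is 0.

4

b = (43/320, 837/1280, -27/14080, 47/220)
c = (0, 4/9, 20/9, 1)
Ac = (0, 0, 160/9, 265/282)
Σ b_i: 43/320·1 + 837/1280·1 + (-27/14080)·1 + 47/220·1 = 1 ✓
b·c: 837/1280·4/9 + (-27/14080)·20/9 + 47/220·1 = 1/2 ✓
b·c²: 837/1280·16/81 + (-27/14080)·400/81 + 47/220·1 = 1/3 ✓
b·Ac: (-27/14080)·160/9 + 47/220·265/282 = 1/6 ✓
b·c³: 837/1280·64/729 + (-27/14080)·8000/729 + 47/220·1 = 1/4 ✓
b·(c∘Ac): (-27/14080)·3200/81 + 47/220·265/282 = 1/8 ✓
b·Ac²: (-27/14080)·640/81 + 47/220·65/141 = 1/12 ✓
b·A²c: 47/220·55/282 = 1/24 ✓; 4 stages ⇒ order 4.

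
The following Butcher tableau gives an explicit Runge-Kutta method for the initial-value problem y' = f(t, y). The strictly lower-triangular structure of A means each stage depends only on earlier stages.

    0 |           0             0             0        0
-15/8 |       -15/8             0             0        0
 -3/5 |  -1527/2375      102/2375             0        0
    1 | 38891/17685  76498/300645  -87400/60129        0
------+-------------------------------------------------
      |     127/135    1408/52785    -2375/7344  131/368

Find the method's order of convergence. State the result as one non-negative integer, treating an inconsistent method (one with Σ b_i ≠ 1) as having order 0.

4

b = (127/135, 1408/52785, -2375/7344, 131/368)
c = (0, -15/8, -3/5, 1)
Ac = (0, 0, -153/1900, 207/524)
Σ b_i: 127/135·1 + 1408/52785·1 + (-2375/7344)·1 + 131/368·1 = 1 ✓
b·c: 1408/52785·(-15/8) + (-2375/7344)·(-3/5) + 131/368·1 = 1/2 ✓
b·c²: 1408/52785·225/64 + (-2375/7344)·9/25 + 131/368·1 = 1/3 ✓
b·Ac: (-2375/7344)·(-153/1900) + 131/368·207/524 = 1/6 ✓
b·c³: 1408/52785·(-3375/512) + (-2375/7344)·(-27/125) + 131/368·1 = 1/4 ✓
b·(c∘Ac): (-2375/7344)·459/9500 + 131/368·207/524 = 1/8 ✓
b·Ac²: (-2375/7344)·459/3040 + 131/368·4669/12576 = 1/12 ✓
b·A²c: 131/368·46/393 = 1/24 ✓; 4 stages ⇒ order 4.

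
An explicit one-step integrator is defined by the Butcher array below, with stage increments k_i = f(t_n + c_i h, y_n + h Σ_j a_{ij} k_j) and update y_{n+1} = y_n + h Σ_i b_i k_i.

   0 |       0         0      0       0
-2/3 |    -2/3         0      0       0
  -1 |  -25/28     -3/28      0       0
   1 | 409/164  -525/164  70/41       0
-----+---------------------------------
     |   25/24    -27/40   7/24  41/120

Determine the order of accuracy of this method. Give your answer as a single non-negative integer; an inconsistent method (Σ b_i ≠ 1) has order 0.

4

b = (25/24, -27/40, 7/24, 41/120)
c = (0, -2/3, -1, 1)
Ac = (0, 0, 1/14, 35/82)
Σ b_i: 25/24·1 + (-27/40)·1 + 7/24·1 + 41/120·1 = 1 ✓
b·c: (-27/40)·(-2/3) + 7/24·(-1) + 41/120·1 = 1/2 ✓
b·c²: (-27/40)·4/9 + 7/24·1 + 41/120·1 = 1/3 ✓
b·Ac: 7/24·1/14 + 41/120·35/82 = 1/6 ✓
b·c³: (-27/40)·(-8/27) + 7/24·(-1) + 41/120·1 = 1/4 ✓
b·(c∘Ac): 7/24·(-1/14) + 41/120·35/82 = 1/8 ✓
b·Ac²: 7/24·(-1/21) + 41/120·35/123 = 1/12 ✓
b·A²c: 41/120·5/41 = 1/24 ✓; 4 stages ⇒ order 4.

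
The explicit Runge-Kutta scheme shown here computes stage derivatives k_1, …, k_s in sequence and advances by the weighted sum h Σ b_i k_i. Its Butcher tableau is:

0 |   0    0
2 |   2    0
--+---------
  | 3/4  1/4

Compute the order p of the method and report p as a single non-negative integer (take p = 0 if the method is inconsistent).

2

b = (3/4, 1/4)
c = (0, 2)
Σ b_i: 3/4·1 + 1/4·1 = 1 ✓
b·c: 1/4·2 = 1/2 ✓; 2 stages ⇒ order 2.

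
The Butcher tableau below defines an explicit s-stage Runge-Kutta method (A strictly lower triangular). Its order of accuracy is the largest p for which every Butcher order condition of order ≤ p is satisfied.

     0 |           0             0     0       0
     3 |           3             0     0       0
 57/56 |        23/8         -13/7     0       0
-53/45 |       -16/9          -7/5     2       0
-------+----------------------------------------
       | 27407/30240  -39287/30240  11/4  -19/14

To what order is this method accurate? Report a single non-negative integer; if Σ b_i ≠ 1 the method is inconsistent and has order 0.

2

b = (27407/30240, -39287/30240, 11/4, -19/14)
c = (0, 3, 57/56, -53/45)
Ac = (0, 0, -39/7, -303/140)
Σ b_i: 27407/30240·1 + (-39287/30240)·1 + 11/4·1 + (-19/14)·1 = 1 ✓
b·c: (-39287/30240)·3 + 11/4·57/56 + (-19/14)·(-53/45) = 1/2 ✓
b·c²: (-39287/30240)·9 + 11/4·3249/3136 + (-19/14)·2809/2025 = -272458661/25401600 ≠ 1/3 ⇒ order 2.
b·Ac: 11/4·(-39/7) + (-19/14)·(-303/140) = -24273/1960 ≠ 1/6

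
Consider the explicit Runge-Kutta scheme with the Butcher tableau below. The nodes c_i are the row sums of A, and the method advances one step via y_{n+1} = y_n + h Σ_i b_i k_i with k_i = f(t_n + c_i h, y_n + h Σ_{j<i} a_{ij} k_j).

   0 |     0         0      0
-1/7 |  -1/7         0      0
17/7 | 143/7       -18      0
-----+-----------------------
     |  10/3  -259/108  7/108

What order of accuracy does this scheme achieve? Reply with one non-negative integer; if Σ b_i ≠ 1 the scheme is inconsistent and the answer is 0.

3

b = (10/3, -259/108, 7/108)
c = (0, -1/7, 17/7)
Ac = (0, 0, 18/7)
Σ b_i: 10/3·1 + (-259/108)·1 + 7/108·1 = 1 ✓
b·c: (-259/108)·(-1/7) + 7/108·17/7 = 1/2 ✓
b·c²: (-259/108)·1/49 + 7/108·289/49 = 1/3 ✓
b·Ac: 7/108·18/7 = 1/6 ✓; 3 stages ⇒ order 3.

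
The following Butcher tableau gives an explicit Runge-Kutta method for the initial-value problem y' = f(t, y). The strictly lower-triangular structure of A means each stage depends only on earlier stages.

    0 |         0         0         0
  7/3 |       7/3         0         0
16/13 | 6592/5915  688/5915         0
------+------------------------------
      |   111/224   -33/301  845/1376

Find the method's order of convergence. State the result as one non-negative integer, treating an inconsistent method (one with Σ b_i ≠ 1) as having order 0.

b = (111/224, -33/301, 845/1376)
c = (0, 7/3, 16/13)
Ac = (0, 0, 688/2535)
Σ b_i: 111/224·1 + (-33/301)·1 + 845/1376·1 = 1 ✓
b·c: (-33/301)·7/3 + 845/1376·16/13 = 1/2 ✓
b·c²: (-33/301)·49/9 + 845/1376·256/169 = 1/3 ✓
b·Ac: 845/1376·688/2535 = 1/6 ✓; 3 stages ⇒ order 3.

3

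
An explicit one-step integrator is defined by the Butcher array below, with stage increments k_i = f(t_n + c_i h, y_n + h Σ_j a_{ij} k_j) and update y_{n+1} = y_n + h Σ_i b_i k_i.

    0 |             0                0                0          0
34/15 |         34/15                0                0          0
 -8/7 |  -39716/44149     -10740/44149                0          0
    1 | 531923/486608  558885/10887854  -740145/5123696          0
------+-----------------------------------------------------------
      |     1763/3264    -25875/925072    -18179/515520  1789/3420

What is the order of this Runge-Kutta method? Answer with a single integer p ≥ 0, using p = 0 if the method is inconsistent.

b = (1763/3264, -25875/925072, -18179/515520, 1789/3420)
c = (0, 34/15, -8/7, 1)
Ac = (0, 0, -1432/2597, 1007/3578)
Σ b_i: 1763/3264·1 + (-25875/925072)·1 + (-18179/515520)·1 + 1789/3420·1 = 1 ✓
b·c: (-25875/925072)·34/15 + (-18179/515520)·(-8/7) + 1789/3420·1 = 1/2 ✓
b·c²: (-25875/925072)·1156/225 + (-18179/515520)·64/49 + 1789/3420·1 = 1/3 ✓
b·Ac: (-18179/515520)·(-1432/2597) + 1789/3420·1007/3578 = 1/6 ✓
b·c³: (-25875/925072)·39304/3375 + (-18179/515520)·(-512/343) + 1789/3420·1 = 1/4 ✓
b·(c∘Ac): (-18179/515520)·11456/18179 + 1789/3420·1007/3578 = 1/8 ✓
b·Ac²: (-18179/515520)·(-48688/38955) + 1789/3420·2014/26835 = 1/12 ✓
b·A²c: 1789/3420·285/3578 = 1/24 ✓; 4 stages ⇒ order 4.

4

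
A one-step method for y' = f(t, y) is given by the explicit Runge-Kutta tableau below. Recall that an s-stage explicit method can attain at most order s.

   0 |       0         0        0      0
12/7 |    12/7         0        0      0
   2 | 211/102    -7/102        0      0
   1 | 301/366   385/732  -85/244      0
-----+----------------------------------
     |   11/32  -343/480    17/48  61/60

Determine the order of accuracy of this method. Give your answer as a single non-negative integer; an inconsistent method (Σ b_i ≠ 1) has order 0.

4

b = (11/32, -343/480, 17/48, 61/60)
c = (0, 12/7, 2, 1)
Ac = (0, 0, -2/17, 25/122)
Σ b_i: 11/32·1 + (-343/480)·1 + 17/48·1 + 61/60·1 = 1 ✓
b·c: (-343/480)·12/7 + 17/48·2 + 61/60·1 = 1/2 ✓
b·c²: (-343/480)·144/49 + 17/48·4 + 61/60·1 = 1/3 ✓
b·Ac: 17/48·(-2/17) + 61/60·25/122 = 1/6 ✓
b·c³: (-343/480)·1728/343 + 17/48·8 + 61/60·1 = 1/4 ✓
b·(c∘Ac): 17/48·(-4/17) + 61/60·25/122 = 1/8 ✓
b·Ac²: 17/48·(-24/119) + 61/60·65/427 = 1/12 ✓
b·A²c: 61/60·5/122 = 1/24 ✓; 4 stages ⇒ order 4.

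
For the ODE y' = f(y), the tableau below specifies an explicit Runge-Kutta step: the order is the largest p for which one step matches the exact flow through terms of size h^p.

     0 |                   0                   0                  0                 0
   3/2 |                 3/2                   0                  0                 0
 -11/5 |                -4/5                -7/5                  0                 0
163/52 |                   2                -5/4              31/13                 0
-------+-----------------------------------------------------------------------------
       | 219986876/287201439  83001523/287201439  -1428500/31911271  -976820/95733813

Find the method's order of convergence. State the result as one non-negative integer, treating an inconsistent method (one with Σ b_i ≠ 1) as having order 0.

3

b = (219986876/287201439, 83001523/287201439, -1428500/31911271, -976820/95733813)
c = (0, 3/2, -11/5, 163/52)
Ac = (0, 0, -21/10, -3703/520)
Σ b_i: 219986876/287201439·1 + 83001523/287201439·1 + (-1428500/31911271)·1 + (-976820/95733813)·1 = 1 ✓
b·c: 83001523/287201439·3/2 + (-1428500/31911271)·(-11/5) + (-976820/95733813)·163/52 = 1/2 ✓
b·c²: 83001523/287201439·9/4 + (-1428500/31911271)·121/25 + (-976820/95733813)·26569/2704 = 1/3 ✓
b·Ac: (-1428500/31911271)·(-21/10) + (-976820/95733813)·(-3703/520) = 1/6 ✓
b·c³: 83001523/287201439·27/8 + (-1428500/31911271)·(-1331/125) + (-976820/95733813)·4330747/140608 = 22655883799/19912633104 ≠ 1/4 ⇒ order 3.
b·(c∘Ac): (-1428500/31911271)·231/50 + (-976820/95733813)·(-603589/27040) = 2292163/109410072 ≠ 1/8
b·Ac²: (-1428500/31911271)·(-63/20) + (-976820/95733813)·45391/5200 = 99452513/1914676260 ≠ 1/12
b·A²c: (-976820/95733813)·(-651/130) = 232934/4558753 ≠ 1/24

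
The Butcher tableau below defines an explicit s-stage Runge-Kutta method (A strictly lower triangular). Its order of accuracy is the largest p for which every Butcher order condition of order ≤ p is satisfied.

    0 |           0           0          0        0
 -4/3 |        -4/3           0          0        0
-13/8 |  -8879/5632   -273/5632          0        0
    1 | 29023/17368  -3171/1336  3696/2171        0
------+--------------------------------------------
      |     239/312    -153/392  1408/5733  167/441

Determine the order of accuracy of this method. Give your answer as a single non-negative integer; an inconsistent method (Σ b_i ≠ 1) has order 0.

b = (239/312, -153/392, 1408/5733, 167/441)
c = (0, -4/3, -13/8, 1)
Ac = (0, 0, 91/1408, 133/334)
Σ b_i: 239/312·1 + (-153/392)·1 + 1408/5733·1 + 167/441·1 = 1 ✓
b·c: (-153/392)·(-4/3) + 1408/5733·(-13/8) + 167/441·1 = 1/2 ✓
b·c²: (-153/392)·16/9 + 1408/5733·169/64 + 167/441·1 = 1/3 ✓
b·Ac: 1408/5733·91/1408 + 167/441·133/334 = 1/6 ✓
b·c³: (-153/392)·(-64/27) + 1408/5733·(-2197/512) + 167/441·1 = 1/4 ✓
b·(c∘Ac): 1408/5733·(-1183/11264) + 167/441·133/334 = 1/8 ✓
b·Ac²: 1408/5733·(-91/1056) + 167/441·553/2004 = 1/12 ✓
b·A²c: 167/441·147/1336 = 1/24 ✓; 4 stages ⇒ order 4.

4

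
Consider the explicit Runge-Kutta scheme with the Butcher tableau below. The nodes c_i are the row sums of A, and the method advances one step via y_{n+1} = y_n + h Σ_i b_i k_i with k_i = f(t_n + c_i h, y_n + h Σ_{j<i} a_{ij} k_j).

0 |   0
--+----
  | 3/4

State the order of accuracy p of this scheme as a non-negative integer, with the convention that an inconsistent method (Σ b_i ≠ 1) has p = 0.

0

b = (3/4)
c = (0)
Σ b_i: 3/4·1 = 3/4 ≠ 1 ⇒ order 0.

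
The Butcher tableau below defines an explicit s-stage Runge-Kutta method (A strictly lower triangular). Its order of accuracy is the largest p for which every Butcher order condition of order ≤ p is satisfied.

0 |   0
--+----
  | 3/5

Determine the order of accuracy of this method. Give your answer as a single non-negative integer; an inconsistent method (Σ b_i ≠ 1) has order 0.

0

b = (3/5)
c = (0)
Σ b_i: 3/5·1 = 3/5 ≠ 1 ⇒ order 0.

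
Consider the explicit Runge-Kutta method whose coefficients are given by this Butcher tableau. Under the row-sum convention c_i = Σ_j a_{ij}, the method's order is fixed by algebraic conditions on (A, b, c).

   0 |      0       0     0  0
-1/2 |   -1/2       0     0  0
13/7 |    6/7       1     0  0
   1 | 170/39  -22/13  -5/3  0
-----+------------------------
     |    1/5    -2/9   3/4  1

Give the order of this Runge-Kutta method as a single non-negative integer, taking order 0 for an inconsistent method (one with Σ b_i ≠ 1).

b = (1/5, -2/9, 3/4, 1)
c = (0, -1/2, 13/7, 1)
Ac = (0, 0, -1/2, -614/273)
Σ b_i: 1/5·1 + (-2/9)·1 + 3/4·1 + 1·1 = 311/180 ≠ 1 ⇒ order 0.

0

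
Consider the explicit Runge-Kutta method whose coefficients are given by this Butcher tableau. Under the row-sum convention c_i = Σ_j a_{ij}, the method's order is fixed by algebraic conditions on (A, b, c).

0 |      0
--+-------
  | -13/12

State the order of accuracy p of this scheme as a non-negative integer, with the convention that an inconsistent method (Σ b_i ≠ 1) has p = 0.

b = (-13/12)
c = (0)
Σ b_i: (-13/12)·1 = -13/12 ≠ 1 ⇒ order 0.

0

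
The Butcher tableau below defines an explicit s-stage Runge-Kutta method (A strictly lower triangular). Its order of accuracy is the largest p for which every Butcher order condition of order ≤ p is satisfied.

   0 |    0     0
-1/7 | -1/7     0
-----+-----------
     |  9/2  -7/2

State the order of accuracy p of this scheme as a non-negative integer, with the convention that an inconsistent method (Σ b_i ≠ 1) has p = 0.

2

b = (9/2, -7/2)
c = (0, -1/7)
Σ b_i: 9/2·1 + (-7/2)·1 = 1 ✓
b·c: (-7/2)·(-1/7) = 1/2 ✓; 2 stages ⇒ order 2.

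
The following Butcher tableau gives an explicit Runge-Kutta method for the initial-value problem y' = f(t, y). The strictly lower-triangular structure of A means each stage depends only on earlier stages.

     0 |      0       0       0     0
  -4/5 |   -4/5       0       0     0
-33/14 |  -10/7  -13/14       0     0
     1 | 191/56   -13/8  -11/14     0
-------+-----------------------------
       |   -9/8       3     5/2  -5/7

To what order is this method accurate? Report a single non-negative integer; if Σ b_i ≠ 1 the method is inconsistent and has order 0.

b = (-9/8, 3, 5/2, -5/7)
c = (0, -4/5, -33/14, 1)
Ac = (0, 0, 26/35, 3089/980)
Σ b_i: (-9/8)·1 + 3·1 + 5/2·1 + (-5/7)·1 = 205/56 ≠ 1 ⇒ order 0.

0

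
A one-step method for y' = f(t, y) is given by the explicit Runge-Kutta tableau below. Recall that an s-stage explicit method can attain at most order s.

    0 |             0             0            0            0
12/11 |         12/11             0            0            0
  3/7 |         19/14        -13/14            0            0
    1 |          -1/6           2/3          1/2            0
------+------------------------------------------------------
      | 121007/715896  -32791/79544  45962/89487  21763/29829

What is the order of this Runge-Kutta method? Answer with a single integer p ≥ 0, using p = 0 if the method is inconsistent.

b = (121007/715896, -32791/79544, 45962/89487, 21763/29829)
c = (0, 12/11, 3/7, 1)
Ac = (0, 0, -78/77, 145/154)
Σ b_i: 121007/715896·1 + (-32791/79544)·1 + 45962/89487·1 + 21763/29829·1 = 1 ✓
b·c: (-32791/79544)·12/11 + 45962/89487·3/7 + 21763/29829·1 = 1/2 ✓
b·c²: (-32791/79544)·144/121 + 45962/89487·9/49 + 21763/29829·1 = 1/3 ✓
b·Ac: 45962/89487·(-78/77) + 21763/29829·145/154 = 1/6 ✓
b·c³: (-32791/79544)·1728/1331 + 45962/89487·27/343 + 21763/29829·1 = 77051/328119 ≠ 1/4 ⇒ order 3.
b·(c∘Ac): 45962/89487·(-234/539) + 21763/29829·145/154 = 304477/656238 ≠ 1/8
b·Ac²: 45962/89487·(-936/847) + 21763/29829·10497/11858 = 10895/139202 ≠ 1/12
b·A²c: 21763/29829·(-39/77) = -40417/109373 ≠ 1/24

3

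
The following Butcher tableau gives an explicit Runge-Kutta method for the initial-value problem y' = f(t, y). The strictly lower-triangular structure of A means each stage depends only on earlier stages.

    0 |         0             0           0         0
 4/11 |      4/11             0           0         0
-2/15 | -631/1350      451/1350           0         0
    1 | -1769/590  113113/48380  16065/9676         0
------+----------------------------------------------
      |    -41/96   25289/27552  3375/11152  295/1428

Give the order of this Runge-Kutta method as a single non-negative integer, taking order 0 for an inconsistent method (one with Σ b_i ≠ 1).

b = (-41/96, 25289/27552, 3375/11152, 295/1428)
c = (0, 4/11, -2/15, 1)
Ac = (0, 0, 82/675, 371/590)
Σ b_i: (-41/96)·1 + 25289/27552·1 + 3375/11152·1 + 295/1428·1 = 1 ✓
b·c: 25289/27552·4/11 + 3375/11152·(-2/15) + 295/1428·1 = 1/2 ✓
b·c²: 25289/27552·16/121 + 3375/11152·4/225 + 295/1428·1 = 1/3 ✓
b·Ac: 3375/11152·82/675 + 295/1428·371/590 = 1/6 ✓
b·c³: 25289/27552·64/1331 + 3375/11152·(-8/3375) + 295/1428·1 = 1/4 ✓
b·(c∘Ac): 3375/11152·(-164/10125) + 295/1428·371/590 = 1/8 ✓
b·Ac²: 3375/11152·328/7425 + 295/1428·1099/3245 = 1/12 ✓
b·A²c: 295/1428·119/590 = 1/24 ✓; 4 stages ⇒ order 4.

4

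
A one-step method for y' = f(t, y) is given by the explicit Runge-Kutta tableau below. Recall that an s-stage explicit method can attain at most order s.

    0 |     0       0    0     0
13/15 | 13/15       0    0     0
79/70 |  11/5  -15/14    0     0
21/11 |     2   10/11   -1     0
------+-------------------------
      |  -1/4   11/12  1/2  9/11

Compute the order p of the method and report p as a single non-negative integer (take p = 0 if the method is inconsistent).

0

b = (-1/4, 11/12, 1/2, 9/11)
c = (0, 13/15, 79/70, 21/11)
Ac = (0, 0, -13/14, -787/2310)
Σ b_i: (-1/4)·1 + 11/12·1 + 1/2·1 + 9/11·1 = 131/66 ≠ 1 ⇒ order 0.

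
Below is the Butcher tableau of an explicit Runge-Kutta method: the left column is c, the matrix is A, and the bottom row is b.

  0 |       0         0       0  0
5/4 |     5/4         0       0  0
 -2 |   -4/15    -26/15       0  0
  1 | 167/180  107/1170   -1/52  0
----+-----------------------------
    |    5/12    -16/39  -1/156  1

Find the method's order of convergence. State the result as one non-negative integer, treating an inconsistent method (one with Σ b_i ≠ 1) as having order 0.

4

b = (5/12, -16/39, -1/156, 1)
c = (0, 5/4, -2, 1)
Ac = (0, 0, -13/6, 11/72)
Σ b_i: 5/12·1 + (-16/39)·1 + (-1/156)·1 + 1·1 = 1 ✓
b·c: (-16/39)·5/4 + (-1/156)·(-2) + 1·1 = 1/2 ✓
b·c²: (-16/39)·25/16 + (-1/156)·4 + 1·1 = 1/3 ✓
b·Ac: (-1/156)·(-13/6) + 1·11/72 = 1/6 ✓
b·c³: (-16/39)·125/64 + (-1/156)·(-8) + 1·1 = 1/4 ✓
b·(c∘Ac): (-1/156)·13/3 + 1·11/72 = 1/8 ✓
b·Ac²: (-1/156)·(-65/24) + 1·19/288 = 1/12 ✓
b·A²c: 1·1/24 = 1/24 ✓; 4 stages ⇒ order 4.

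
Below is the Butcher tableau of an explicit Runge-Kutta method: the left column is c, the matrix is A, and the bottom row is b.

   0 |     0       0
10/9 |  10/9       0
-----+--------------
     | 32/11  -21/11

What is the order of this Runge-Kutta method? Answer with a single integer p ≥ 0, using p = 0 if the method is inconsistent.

1

b = (32/11, -21/11)
c = (0, 10/9)
Σ b_i: 32/11·1 + (-21/11)·1 = 1 ✓
b·c: (-21/11)·10/9 = -70/33 ≠ 1/2 ⇒ order 1.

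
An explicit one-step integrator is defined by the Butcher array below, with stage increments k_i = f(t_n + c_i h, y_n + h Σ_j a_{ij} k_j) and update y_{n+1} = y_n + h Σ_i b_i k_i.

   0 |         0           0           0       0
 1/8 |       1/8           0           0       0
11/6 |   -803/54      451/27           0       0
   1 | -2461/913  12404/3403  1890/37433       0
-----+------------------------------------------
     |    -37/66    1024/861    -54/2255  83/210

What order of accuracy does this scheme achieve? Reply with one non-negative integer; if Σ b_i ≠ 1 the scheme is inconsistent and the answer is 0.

b = (-37/66, 1024/861, -54/2255, 83/210)
c = (0, 1/8, 11/6, 1)
Ac = (0, 0, 451/216, 91/166)
Σ b_i: (-37/66)·1 + 1024/861·1 + (-54/2255)·1 + 83/210·1 = 1 ✓
b·c: 1024/861·1/8 + (-54/2255)·11/6 + 83/210·1 = 1/2 ✓
b·c²: 1024/861·1/64 + (-54/2255)·121/36 + 83/210·1 = 1/3 ✓
b·Ac: (-54/2255)·451/216 + 83/210·91/166 = 1/6 ✓
b·c³: 1024/861·1/512 + (-54/2255)·1331/216 + 83/210·1 = 1/4 ✓
b·(c∘Ac): (-54/2255)·4961/1296 + 83/210·91/166 = 1/8 ✓
b·Ac²: (-54/2255)·451/1728 + 83/210·301/1328 = 1/12 ✓
b·A²c: 83/210·35/332 = 1/24 ✓; 4 stages ⇒ order 4.

4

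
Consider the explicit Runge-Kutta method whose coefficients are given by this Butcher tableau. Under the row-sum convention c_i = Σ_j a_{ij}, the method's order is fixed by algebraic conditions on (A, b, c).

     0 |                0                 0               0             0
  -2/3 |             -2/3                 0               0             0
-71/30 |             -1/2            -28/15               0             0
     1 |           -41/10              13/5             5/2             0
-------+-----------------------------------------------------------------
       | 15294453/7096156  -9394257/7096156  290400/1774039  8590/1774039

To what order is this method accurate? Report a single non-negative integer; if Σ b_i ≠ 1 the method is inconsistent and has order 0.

b = (15294453/7096156, -9394257/7096156, 290400/1774039, 8590/1774039)
c = (0, -2/3, -71/30, 1)
Ac = (0, 0, 56/45, -153/20)
Σ b_i: 15294453/7096156·1 + (-9394257/7096156)·1 + 290400/1774039·1 + 8590/1774039·1 = 1 ✓
b·c: (-9394257/7096156)·(-2/3) + 290400/1774039·(-71/30) + 8590/1774039·1 = 1/2 ✓
b·c²: (-9394257/7096156)·4/9 + 290400/1774039·5041/900 + 8590/1774039·1 = 1/3 ✓
b·Ac: 290400/1774039·56/45 + 8590/1774039·(-153/20) = 1/6 ✓
b·c³: (-9394257/7096156)·(-8/27) + 290400/1774039·(-357911/27000) + 8590/1774039·1 = -141528184/79831755 ≠ 1/4 ⇒ order 3.
b·(c∘Ac): 290400/1774039·(-1988/675) + 8590/1774039·(-153/20) = -16577915/31932702 ≠ 1/8
b·Ac²: 290400/1774039·(-112/135) + 8590/1774039·1819/120 = -3985717/63865404 ≠ 1/12
b·A²c: 8590/1774039·28/9 = 240520/15966351 ≠ 1/24

3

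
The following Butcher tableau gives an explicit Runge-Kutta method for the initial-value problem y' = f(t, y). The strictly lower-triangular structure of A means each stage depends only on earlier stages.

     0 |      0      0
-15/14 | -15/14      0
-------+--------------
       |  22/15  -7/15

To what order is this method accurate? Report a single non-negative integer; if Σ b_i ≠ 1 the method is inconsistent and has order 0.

2

b = (22/15, -7/15)
c = (0, -15/14)
Σ b_i: 22/15·1 + (-7/15)·1 = 1 ✓
b·c: (-7/15)·(-15/14) = 1/2 ✓; 2 stages ⇒ order 2.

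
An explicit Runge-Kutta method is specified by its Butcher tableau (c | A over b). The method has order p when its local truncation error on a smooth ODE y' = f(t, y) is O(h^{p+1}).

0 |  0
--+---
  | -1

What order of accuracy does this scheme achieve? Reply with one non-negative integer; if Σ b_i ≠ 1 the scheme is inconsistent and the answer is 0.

0

b = (-1)
c = (0)
Σ b_i: (-1)·1 = -1 ≠ 1 ⇒ order 0.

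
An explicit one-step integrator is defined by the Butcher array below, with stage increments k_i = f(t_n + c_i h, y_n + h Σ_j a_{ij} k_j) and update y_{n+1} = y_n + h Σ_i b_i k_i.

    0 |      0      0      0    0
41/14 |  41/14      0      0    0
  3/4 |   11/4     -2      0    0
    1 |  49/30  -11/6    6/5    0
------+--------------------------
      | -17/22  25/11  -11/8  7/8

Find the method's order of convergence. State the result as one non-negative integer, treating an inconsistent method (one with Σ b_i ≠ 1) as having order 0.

1

b = (-17/22, 25/11, -11/8, 7/8)
c = (0, 41/14, 3/4, 1)
Ac = (0, 0, -41/7, -1877/420)
Σ b_i: (-17/22)·1 + 25/11·1 + (-11/8)·1 + 7/8·1 = 1 ✓
b·c: 25/11·41/14 + (-11/8)·3/4 + 7/8·1 = 16015/2464 ≠ 1/2 ⇒ order 1.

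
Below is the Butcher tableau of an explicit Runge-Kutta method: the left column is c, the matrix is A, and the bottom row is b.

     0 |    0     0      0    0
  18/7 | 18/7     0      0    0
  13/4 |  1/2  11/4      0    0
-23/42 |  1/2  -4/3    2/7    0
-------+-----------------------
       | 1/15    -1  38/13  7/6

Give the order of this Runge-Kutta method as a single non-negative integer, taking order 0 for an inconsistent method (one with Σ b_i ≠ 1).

b = (1/15, -1, 38/13, 7/6)
c = (0, 18/7, 13/4, -23/42)
Ac = (0, 0, 99/14, -5/2)
Σ b_i: 1/15·1 + (-1)·1 + 38/13·1 + 7/6·1 = 1231/390 ≠ 1 ⇒ order 0.

0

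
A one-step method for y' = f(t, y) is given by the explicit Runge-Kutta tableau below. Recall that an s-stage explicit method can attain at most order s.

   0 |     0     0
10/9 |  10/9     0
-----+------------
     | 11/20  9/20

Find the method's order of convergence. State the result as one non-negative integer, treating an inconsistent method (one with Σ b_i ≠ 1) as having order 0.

b = (11/20, 9/20)
c = (0, 10/9)
Σ b_i: 11/20·1 + 9/20·1 = 1 ✓
b·c: 9/20·10/9 = 1/2 ✓; 2 stages ⇒ order 2.

2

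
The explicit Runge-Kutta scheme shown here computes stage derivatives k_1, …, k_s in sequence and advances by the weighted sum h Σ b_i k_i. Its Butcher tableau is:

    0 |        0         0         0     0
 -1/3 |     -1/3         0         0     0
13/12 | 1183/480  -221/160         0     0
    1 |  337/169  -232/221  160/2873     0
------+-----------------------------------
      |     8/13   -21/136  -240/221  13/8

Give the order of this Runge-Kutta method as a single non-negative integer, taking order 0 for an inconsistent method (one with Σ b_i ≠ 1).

b = (8/13, -21/136, -240/221, 13/8)
c = (0, -1/3, 13/12, 1)
Ac = (0, 0, 221/480, 16/39)
Σ b_i: 8/13·1 + (-21/136)·1 + (-240/221)·1 + 13/8·1 = 1 ✓
b·c: (-21/136)·(-1/3) + (-240/221)·13/12 + 13/8·1 = 1/2 ✓
b·c²: (-21/136)·1/9 + (-240/221)·169/144 + 13/8·1 = 1/3 ✓
b·Ac: (-240/221)·221/480 + 13/8·16/39 = 1/6 ✓
b·c³: (-21/136)·(-1/27) + (-240/221)·2197/1728 + 13/8·1 = 1/4 ✓
b·(c∘Ac): (-240/221)·2873/5760 + 13/8·16/39 = 1/8 ✓
b·Ac²: (-240/221)·(-221/1440) + 13/8·(-2/39) = 1/12 ✓
b·A²c: 13/8·1/39 = 1/24 ✓; 4 stages ⇒ order 4.

4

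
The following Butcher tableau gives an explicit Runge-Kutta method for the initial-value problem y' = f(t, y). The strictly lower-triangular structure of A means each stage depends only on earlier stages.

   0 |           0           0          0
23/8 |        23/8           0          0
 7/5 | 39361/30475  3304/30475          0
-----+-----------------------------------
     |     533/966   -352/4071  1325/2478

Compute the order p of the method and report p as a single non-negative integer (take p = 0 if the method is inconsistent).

3

b = (533/966, -352/4071, 1325/2478)
c = (0, 23/8, 7/5)
Ac = (0, 0, 413/1325)
Σ b_i: 533/966·1 + (-352/4071)·1 + 1325/2478·1 = 1 ✓
b·c: (-352/4071)·23/8 + 1325/2478·7/5 = 1/2 ✓
b·c²: (-352/4071)·529/64 + 1325/2478·49/25 = 1/3 ✓
b·Ac: 1325/2478·413/1325 = 1/6 ✓; 3 stages ⇒ order 3.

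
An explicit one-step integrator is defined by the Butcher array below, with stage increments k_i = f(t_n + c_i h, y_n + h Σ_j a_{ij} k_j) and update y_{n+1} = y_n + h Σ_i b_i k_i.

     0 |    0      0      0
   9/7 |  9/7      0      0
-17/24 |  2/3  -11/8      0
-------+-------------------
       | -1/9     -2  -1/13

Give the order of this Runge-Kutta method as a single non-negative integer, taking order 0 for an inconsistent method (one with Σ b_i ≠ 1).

0

b = (-1/9, -2, -1/13)
c = (0, 9/7, -17/24)
Ac = (0, 0, -99/56)
Σ b_i: (-1/9)·1 + (-2)·1 + (-1/13)·1 = -256/117 ≠ 1 ⇒ order 0.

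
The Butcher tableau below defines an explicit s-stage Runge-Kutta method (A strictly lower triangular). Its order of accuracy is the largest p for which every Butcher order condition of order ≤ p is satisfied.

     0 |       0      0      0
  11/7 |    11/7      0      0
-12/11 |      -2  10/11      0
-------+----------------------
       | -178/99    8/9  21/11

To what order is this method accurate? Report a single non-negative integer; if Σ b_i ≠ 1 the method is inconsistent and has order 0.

b = (-178/99, 8/9, 21/11)
c = (0, 11/7, -12/11)
Ac = (0, 0, 10/7)
Σ b_i: (-178/99)·1 + 8/9·1 + 21/11·1 = 1 ✓
b·c: 8/9·11/7 + 21/11·(-12/11) = -5228/7623 ≠ 1/2 ⇒ order 1.

1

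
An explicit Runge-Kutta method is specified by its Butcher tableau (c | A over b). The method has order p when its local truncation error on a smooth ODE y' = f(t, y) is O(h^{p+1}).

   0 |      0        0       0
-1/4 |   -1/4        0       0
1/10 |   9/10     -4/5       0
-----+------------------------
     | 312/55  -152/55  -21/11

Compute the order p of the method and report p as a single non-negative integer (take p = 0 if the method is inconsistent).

b = (312/55, -152/55, -21/11)
c = (0, -1/4, 1/10)
Ac = (0, 0, 1/5)
Σ b_i: 312/55·1 + (-152/55)·1 + (-21/11)·1 = 1 ✓
b·c: (-152/55)·(-1/4) + (-21/11)·1/10 = 1/2 ✓
b·c²: (-152/55)·1/16 + (-21/11)·1/100 = -211/1100 ≠ 1/3 ⇒ order 2.
b·Ac: (-21/11)·1/5 = -21/55 ≠ 1/6

2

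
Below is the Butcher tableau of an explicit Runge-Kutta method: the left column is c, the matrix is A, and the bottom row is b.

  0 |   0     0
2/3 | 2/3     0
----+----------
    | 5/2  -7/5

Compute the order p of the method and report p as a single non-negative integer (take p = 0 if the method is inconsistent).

b = (5/2, -7/5)
c = (0, 2/3)
Σ b_i: 5/2·1 + (-7/5)·1 = 11/10 ≠ 1 ⇒ order 0.

0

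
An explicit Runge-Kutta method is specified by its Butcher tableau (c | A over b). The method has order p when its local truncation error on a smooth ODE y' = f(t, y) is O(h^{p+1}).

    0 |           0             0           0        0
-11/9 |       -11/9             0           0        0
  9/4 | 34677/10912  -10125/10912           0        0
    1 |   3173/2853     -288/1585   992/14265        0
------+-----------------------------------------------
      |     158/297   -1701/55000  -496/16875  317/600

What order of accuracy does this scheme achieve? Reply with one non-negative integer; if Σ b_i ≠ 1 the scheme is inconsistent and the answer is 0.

4

b = (158/297, -1701/55000, -496/16875, 317/600)
c = (0, -11/9, 9/4, 1)
Ac = (0, 0, 1125/992, 120/317)
Σ b_i: 158/297·1 + (-1701/55000)·1 + (-496/16875)·1 + 317/600·1 = 1 ✓
b·c: (-1701/55000)·(-11/9) + (-496/16875)·9/4 + 317/600·1 = 1/2 ✓
b·c²: (-1701/55000)·121/81 + (-496/16875)·81/16 + 317/600·1 = 1/3 ✓
b·Ac: (-496/16875)·1125/992 + 317/600·120/317 = 1/6 ✓
b·c³: (-1701/55000)·(-1331/729) + (-496/16875)·729/64 + 317/600·1 = 1/4 ✓
b·(c∘Ac): (-496/16875)·10125/3968 + 317/600·120/317 = 1/8 ✓
b·Ac²: (-496/16875)·(-1375/992) + 317/600·230/2853 = 1/12 ✓
b·A²c: 317/600·25/317 = 1/24 ✓; 4 stages ⇒ order 4.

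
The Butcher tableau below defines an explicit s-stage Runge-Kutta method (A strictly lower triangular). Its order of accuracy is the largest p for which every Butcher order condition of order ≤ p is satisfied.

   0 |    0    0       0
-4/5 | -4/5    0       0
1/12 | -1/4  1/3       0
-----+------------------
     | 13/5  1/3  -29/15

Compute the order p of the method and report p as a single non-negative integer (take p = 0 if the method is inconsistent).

b = (13/5, 1/3, -29/15)
c = (0, -4/5, 1/12)
Ac = (0, 0, -4/15)
Σ b_i: 13/5·1 + 1/3·1 + (-29/15)·1 = 1 ✓
b·c: 1/3·(-4/5) + (-29/15)·1/12 = -77/180 ≠ 1/2 ⇒ order 1.

1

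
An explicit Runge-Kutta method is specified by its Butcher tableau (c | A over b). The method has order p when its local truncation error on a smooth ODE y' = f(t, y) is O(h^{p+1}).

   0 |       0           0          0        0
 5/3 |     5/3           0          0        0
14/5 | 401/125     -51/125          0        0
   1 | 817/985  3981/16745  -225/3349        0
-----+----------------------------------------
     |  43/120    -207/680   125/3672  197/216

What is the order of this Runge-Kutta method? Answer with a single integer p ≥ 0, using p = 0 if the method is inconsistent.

b = (43/120, -207/680, 125/3672, 197/216)
c = (0, 5/3, 14/5, 1)
Ac = (0, 0, -17/25, 41/197)
Σ b_i: 43/120·1 + (-207/680)·1 + 125/3672·1 + 197/216·1 = 1 ✓
b·c: (-207/680)·5/3 + 125/3672·14/5 + 197/216·1 = 1/2 ✓
b·c²: (-207/680)·25/9 + 125/3672·196/25 + 197/216·1 = 1/3 ✓
b·Ac: 125/3672·(-17/25) + 197/216·41/197 = 1/6 ✓
b·c³: (-207/680)·125/27 + 125/3672·2744/125 + 197/216·1 = 1/4 ✓
b·(c∘Ac): 125/3672·(-238/125) + 197/216·41/197 = 1/8 ✓
b·Ac²: 125/3672·(-17/15) + 197/216·79/591 = 1/12 ✓
b·A²c: 197/216·9/197 = 1/24 ✓; 4 stages ⇒ order 4.

4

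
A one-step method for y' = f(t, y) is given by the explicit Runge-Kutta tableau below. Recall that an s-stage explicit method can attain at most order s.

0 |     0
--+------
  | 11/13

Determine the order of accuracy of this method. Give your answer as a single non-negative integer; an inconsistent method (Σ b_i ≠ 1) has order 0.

b = (11/13)
c = (0)
Σ b_i: 11/13·1 = 11/13 ≠ 1 ⇒ order 0.

0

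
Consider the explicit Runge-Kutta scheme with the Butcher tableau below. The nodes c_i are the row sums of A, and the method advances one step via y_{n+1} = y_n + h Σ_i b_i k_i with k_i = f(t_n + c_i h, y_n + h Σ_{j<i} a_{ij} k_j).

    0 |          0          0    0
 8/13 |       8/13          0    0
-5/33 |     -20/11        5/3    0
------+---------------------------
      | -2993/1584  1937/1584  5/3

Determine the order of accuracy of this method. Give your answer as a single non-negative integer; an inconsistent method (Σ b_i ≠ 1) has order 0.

2

b = (-2993/1584, 1937/1584, 5/3)
c = (0, 8/13, -5/33)
Ac = (0, 0, 40/39)
Σ b_i: (-2993/1584)·1 + 1937/1584·1 + 5/3·1 = 1 ✓
b·c: 1937/1584·8/13 + 5/3·(-5/33) = 1/2 ✓
b·c²: 1937/1584·64/169 + 5/3·25/1089 = 21293/42471 ≠ 1/3 ⇒ order 2.
b·Ac: 5/3·40/39 = 200/117 ≠ 1/6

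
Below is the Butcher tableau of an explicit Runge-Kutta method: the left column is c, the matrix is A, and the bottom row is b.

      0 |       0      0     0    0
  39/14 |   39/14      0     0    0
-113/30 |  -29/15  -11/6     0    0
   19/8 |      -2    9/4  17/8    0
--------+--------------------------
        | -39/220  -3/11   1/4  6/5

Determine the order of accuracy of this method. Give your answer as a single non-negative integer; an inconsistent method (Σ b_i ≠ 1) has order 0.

1

b = (-39/220, -3/11, 1/4, 6/5)
c = (0, 39/14, -113/30, 19/8)
Ac = (0, 0, -143/28, -2917/1680)
Σ b_i: (-39/220)·1 + (-3/11)·1 + 1/4·1 + 6/5·1 = 1 ✓
b·c: (-3/11)·39/14 + 1/4·(-113/30) + 6/5·19/8 = 10613/9240 ≠ 1/2 ⇒ order 1.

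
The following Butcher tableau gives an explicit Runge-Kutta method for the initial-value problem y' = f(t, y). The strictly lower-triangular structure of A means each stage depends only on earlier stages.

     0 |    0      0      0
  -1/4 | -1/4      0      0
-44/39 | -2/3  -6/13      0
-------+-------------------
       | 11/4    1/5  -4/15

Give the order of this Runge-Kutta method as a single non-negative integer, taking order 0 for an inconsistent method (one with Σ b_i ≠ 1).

0

b = (11/4, 1/5, -4/15)
c = (0, -1/4, -44/39)
Ac = (0, 0, 3/26)
Σ b_i: 11/4·1 + 1/5·1 + (-4/15)·1 = 161/60 ≠ 1 ⇒ order 0.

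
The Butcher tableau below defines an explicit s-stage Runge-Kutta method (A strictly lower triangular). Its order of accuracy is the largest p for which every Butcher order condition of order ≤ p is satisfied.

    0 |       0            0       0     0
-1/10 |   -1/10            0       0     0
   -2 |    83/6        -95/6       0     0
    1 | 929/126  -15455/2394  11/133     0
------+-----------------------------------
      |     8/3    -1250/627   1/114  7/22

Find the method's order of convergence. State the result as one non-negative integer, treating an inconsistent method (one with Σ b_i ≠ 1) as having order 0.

4

b = (8/3, -1250/627, 1/114, 7/22)
c = (0, -1/10, -2, 1)
Ac = (0, 0, 19/12, 121/252)
Σ b_i: 8/3·1 + (-1250/627)·1 + 1/114·1 + 7/22·1 = 1 ✓
b·c: (-1250/627)·(-1/10) + 1/114·(-2) + 7/22·1 = 1/2 ✓
b·c²: (-1250/627)·1/100 + 1/114·4 + 7/22·1 = 1/3 ✓
b·Ac: 1/114·19/12 + 7/22·121/252 = 1/6 ✓
b·c³: (-1250/627)·(-1/1000) + 1/114·(-8) + 7/22·1 = 1/4 ✓
b·(c∘Ac): 1/114·(-19/6) + 7/22·121/252 = 1/8 ✓
b·Ac²: 1/114·(-19/120) + 7/22·671/2520 = 1/12 ✓
b·A²c: 7/22·11/84 = 1/24 ✓; 4 stages ⇒ order 4.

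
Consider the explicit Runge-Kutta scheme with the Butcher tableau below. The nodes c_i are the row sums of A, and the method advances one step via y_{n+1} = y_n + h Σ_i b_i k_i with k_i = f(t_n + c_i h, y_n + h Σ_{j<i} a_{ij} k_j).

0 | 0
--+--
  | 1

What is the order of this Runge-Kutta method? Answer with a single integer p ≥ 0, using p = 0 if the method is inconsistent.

1

b = (1)
c = (0)
Σ b_i: 1·1 = 1 ✓; 1 stage ⇒ order 1.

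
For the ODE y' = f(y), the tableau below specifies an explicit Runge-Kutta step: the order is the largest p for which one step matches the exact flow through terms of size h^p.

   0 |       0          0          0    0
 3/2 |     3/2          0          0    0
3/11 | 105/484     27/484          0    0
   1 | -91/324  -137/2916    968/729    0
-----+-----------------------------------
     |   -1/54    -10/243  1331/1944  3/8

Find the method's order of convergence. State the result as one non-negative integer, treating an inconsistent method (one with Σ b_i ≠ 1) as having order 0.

b = (-1/54, -10/243, 1331/1944, 3/8)
c = (0, 3/2, 3/11, 1)
Ac = (0, 0, 81/968, 7/24)
Σ b_i: (-1/54)·1 + (-10/243)·1 + 1331/1944·1 + 3/8·1 = 1 ✓
b·c: (-10/243)·3/2 + 1331/1944·3/11 + 3/8·1 = 1/2 ✓
b·c²: (-10/243)·9/4 + 1331/1944·9/121 + 3/8·1 = 1/3 ✓
b·Ac: 1331/1944·81/968 + 3/8·7/24 = 1/6 ✓
b·c³: (-10/243)·27/8 + 1331/1944·27/1331 + 3/8·1 = 1/4 ✓
b·(c∘Ac): 1331/1944·243/10648 + 3/8·7/24 = 1/8 ✓
b·Ac²: 1331/1944·243/1936 + 3/8·(-1/144) = 1/12 ✓
b·A²c: 3/8·1/9 = 1/24 ✓; 4 stages ⇒ order 4.

4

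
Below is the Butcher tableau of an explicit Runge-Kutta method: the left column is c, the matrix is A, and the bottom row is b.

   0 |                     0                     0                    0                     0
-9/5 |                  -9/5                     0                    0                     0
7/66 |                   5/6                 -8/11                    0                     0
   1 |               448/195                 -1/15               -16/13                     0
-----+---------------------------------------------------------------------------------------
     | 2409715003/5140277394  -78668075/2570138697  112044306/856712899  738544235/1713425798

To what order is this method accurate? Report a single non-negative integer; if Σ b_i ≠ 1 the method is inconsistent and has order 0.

3

b = (2409715003/5140277394, -78668075/2570138697, 112044306/856712899, 738544235/1713425798)
c = (0, -9/5, 7/66, 1)
Ac = (0, 0, 72/55, -113/10725)
Σ b_i: 2409715003/5140277394·1 + (-78668075/2570138697)·1 + 112044306/856712899·1 + 738544235/1713425798·1 = 1 ✓
b·c: (-78668075/2570138697)·(-9/5) + 112044306/856712899·7/66 + 738544235/1713425798·1 = 1/2 ✓
b·c²: (-78668075/2570138697)·81/25 + 112044306/856712899·49/4356 + 738544235/1713425798·1 = 1/3 ✓
b·Ac: 112044306/856712899·72/55 + 738544235/1713425798·(-113/10725) = 1/6 ✓
b·c³: (-78668075/2570138697)·(-729/125) + 112044306/856712899·343/287496 + 738544235/1713425798·1 = 147746618737/242327362860 ≠ 1/4 ⇒ order 3.
b·(c∘Ac): 112044306/856712899·84/605 + 738544235/1713425798·(-113/10725) = 349975967/25701386970 ≠ 1/8
b·Ac²: 112044306/856712899·(-648/275) + 738544235/1713425798·(-406739/1769625) = -49343351249/121163681430 ≠ 1/12
b·A²c: 738544235/1713425798·(-1152/715) = -594967104/856712899 ≠ 1/24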